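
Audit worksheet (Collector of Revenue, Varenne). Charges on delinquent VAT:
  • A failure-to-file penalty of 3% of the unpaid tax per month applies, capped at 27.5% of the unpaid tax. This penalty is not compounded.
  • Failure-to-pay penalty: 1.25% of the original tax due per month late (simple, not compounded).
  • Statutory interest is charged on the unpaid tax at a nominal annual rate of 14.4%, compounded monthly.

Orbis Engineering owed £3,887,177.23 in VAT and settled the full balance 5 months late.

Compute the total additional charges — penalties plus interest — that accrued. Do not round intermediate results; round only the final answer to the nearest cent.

£1,064,920.90

Failure-to-file: 5 × 3% × £3,887,177.23 = £583,076.58… (under the 27.5% cap)
Failure-to-pay penalty: 5 × 1.25% × £3,887,177.23 = £242,948.58…
Interest (14.4%/yr ÷ 12 = 1.2%/month): £3,887,177.23 × ((1 + 0.012)^5 − 1) = £238,895.7434…
Penalties + interest = £826,025.1614… + £238,895.7434… = £1,064,920.90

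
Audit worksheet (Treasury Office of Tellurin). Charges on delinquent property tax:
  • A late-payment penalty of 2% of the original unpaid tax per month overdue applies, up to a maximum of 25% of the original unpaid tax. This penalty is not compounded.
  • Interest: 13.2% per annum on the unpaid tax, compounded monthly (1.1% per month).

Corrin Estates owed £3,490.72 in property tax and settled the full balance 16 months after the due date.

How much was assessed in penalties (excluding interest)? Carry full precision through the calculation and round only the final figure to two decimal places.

Penalty (uncapped): 16 × 2% × £3,490.72 = £1,117.03…; cap = 25% × £3,490.72 = £872.68 → penalty = £872.68

£872.68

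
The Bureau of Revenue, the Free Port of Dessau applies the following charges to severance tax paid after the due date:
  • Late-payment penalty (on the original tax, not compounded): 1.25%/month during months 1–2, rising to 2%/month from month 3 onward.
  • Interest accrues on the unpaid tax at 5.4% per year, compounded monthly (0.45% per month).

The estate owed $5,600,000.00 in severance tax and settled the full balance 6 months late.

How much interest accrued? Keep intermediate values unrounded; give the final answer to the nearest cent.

$152,911.24

Interest: $5,600,000.00 × ((1 + 0.0045)^6 − 1) = $5,600,000.00 × 0.0273056… = $152,911.2405…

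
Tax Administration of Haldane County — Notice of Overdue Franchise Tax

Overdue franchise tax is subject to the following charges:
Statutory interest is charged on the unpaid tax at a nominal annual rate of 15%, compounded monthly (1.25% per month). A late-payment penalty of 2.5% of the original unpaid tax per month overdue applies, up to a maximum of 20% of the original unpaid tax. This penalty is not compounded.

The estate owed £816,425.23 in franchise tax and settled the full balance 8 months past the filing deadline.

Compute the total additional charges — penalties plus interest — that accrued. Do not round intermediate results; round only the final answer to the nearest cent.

Penalty (uncapped): 8 × 2.5% × £816,425.23 = £163,285.05…; cap = 20% × £816,425.23 = £163,285.05… → penalty = £163,285.05…
Interest: £816,425.23 × ((1 + 0.0125)^8 − 1) = £816,425.23 × 0.1044861… = £85,305.0892…
Penalties + interest = £163,285.0460 + £85,305.0892… = £248,590.14

£248,590.14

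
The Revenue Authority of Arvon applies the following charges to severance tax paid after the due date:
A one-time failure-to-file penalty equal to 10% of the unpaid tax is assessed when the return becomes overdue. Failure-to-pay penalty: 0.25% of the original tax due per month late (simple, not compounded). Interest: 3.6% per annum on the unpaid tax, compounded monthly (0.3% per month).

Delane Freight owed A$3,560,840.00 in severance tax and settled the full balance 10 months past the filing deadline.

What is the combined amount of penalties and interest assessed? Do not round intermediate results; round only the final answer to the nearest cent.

Failure-to-file penalty: 10% × A$3,560,840.00 = A$356,084.00
Failure-to-pay penalty = 0.25% × A$3,560,840.00 × 10 mo = A$89,021.00
Interest: A$3,560,840.00 × ((1 + 0.003)^10 − 1) = A$3,560,840.00 × 0.0304083… = A$108,278.9381…
Penalties + interest = A$445,105.0000 + A$108,278.9381… = A$553,383.94

A$553,383.94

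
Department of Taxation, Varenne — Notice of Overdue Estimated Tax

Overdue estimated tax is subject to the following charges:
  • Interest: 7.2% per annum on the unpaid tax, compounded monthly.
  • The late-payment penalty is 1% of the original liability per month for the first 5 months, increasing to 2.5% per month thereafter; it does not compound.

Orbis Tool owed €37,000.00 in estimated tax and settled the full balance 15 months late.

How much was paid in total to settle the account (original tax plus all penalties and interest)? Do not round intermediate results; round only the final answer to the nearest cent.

Penalty, months 1–5: 5 × 1% × €37,000.00 = €1,850.00
Penalty, months 6–15: 10 × 2.5% × €37,000.00 = €9,250.00
Interest (7.2%/yr ÷ 12 = 0.6%/month): €37,000.00 × ((1 + 0.006)^15 − 1) = €3,473.5627…
Total = €37,000.00 + €11,100.0000 + €3,473.5627… = €51,573.56

€51,573.56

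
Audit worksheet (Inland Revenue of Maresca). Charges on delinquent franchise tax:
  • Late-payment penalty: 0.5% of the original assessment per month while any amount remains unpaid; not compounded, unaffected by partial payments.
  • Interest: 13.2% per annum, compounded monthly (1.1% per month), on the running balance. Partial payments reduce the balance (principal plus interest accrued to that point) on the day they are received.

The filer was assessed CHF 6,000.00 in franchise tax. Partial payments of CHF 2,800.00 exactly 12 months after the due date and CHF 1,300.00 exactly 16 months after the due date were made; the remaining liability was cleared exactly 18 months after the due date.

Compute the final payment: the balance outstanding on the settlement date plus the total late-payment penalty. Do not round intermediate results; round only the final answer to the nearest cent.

CHF 3,527.16

Balance at month 12: CHF 6,000.0000 × (1 + 0.011)^12 = CHF 6,841.7172…
After CHF 2,800.00 payment: CHF 6,841.7172… − CHF 2,800.00 = CHF 4,041.7172…
Balance at month 16: CHF 4,041.7172… × (1 + 0.011)^4 = CHF 4,222.5086…
After CHF 1,300.00 payment: CHF 4,222.5086… − CHF 1,300.00 = CHF 2,922.5086…
Balance at month 18: CHF 2,922.5086… × (1 + 0.011)^2 = CHF 2,987.1574…
Penalty: 18 × 0.5% × CHF 6,000.00 = CHF 540.00
Final settlement = outstanding balance + penalty = CHF 2,987.1574… + CHF 540.00 = CHF 3,527.16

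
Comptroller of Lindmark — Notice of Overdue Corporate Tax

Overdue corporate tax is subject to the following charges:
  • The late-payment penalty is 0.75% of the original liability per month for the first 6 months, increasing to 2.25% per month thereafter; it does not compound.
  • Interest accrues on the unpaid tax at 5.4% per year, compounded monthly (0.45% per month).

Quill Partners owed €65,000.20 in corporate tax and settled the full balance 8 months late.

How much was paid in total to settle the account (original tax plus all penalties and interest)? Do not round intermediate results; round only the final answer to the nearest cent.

Penalty, months 1–6: 6 × 0.75% × €65,000.20 = €2,925.01…
Penalty, months 7–8: 2 × 2.25% × €65,000.20 = €2,925.01…
Interest: €65,000.20 × ((1 + 0.0045)^8 − 1) = €65,000.20 × 0.0365721… = €2,377.1959…
Total = €65,000.20 + €5,850.0180 + €2,377.1959… = €73,227.41

€73,227.41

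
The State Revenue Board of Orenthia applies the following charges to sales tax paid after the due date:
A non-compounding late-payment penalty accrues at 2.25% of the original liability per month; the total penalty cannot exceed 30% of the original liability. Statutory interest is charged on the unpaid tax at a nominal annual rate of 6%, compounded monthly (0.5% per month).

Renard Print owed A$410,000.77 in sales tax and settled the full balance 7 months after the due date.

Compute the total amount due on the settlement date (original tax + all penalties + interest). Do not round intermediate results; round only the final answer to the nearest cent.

A$489,142.97

Penalty: 7 × 2.25% × A$410,000.77 = A$64,575.12… (below the 30% cap of A$123,000.23…)
Interest: A$410,000.77 × ((1 + 0.005)^7 − 1) = A$410,000.77 × 0.0355294… = A$14,567.0801…
Total = A$410,000.77 + A$64,575.1213… + A$14,567.0801… = A$489,142.97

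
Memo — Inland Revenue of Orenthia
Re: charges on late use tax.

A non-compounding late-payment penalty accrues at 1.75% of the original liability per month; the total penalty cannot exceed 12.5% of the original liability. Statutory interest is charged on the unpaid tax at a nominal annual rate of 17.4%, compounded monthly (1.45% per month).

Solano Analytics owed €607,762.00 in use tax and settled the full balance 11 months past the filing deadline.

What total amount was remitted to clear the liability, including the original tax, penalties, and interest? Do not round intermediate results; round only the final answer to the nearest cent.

Penalty (uncapped): 11 × 1.75% × €607,762.00 = €116,994.19…; cap = 12.5% × €607,762.00 = €75,970.25 → penalty = €75,970.25
Interest: €607,762.00 × ((1 + 0.0145)^11 − 1) = €607,762.00 × 0.1715817… = €104,280.8136…
Total = €607,762.00 + €75,970.2500 + €104,280.8136… = €788,013.06

€788,013.06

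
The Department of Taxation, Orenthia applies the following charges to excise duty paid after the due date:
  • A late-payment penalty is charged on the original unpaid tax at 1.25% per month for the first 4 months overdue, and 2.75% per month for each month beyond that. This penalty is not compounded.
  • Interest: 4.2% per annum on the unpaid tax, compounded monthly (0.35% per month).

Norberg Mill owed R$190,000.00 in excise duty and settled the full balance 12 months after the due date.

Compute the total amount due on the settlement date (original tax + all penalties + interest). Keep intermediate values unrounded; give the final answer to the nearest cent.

Penalty, months 1–4: 4 × 1.25% × R$190,000.00 = R$9,500.00
Penalty, months 5–12: 8 × 2.75% × R$190,000.00 = R$41,800.00
Interest: R$190,000.00 × ((1 + 0.0035)^12 − 1) = R$190,000.00 × 0.0428180… = R$8,135.4214…
Total = R$190,000.00 + R$51,300.0000 + R$8,135.4214… = R$249,435.42

R$249,435.42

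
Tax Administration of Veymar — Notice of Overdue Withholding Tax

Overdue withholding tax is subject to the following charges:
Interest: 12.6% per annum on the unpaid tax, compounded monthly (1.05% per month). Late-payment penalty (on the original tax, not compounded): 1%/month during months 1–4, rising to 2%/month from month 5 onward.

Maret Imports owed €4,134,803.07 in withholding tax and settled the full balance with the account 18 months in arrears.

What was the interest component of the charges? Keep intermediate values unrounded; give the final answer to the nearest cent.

€855,288.92

Interest: €4,134,803.07 × ((1 + 0.0105)^18 − 1) = €4,134,803.07 × 0.2068512… = €855,288.9162…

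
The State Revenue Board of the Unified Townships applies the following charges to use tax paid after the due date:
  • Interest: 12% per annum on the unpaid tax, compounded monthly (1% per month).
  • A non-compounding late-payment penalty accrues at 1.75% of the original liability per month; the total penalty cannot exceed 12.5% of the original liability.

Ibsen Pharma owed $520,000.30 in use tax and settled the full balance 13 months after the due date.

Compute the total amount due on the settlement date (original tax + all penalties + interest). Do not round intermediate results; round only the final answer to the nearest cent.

Penalty (uncapped): 13 × 1.75% × $520,000.30 = $118,300.07…; cap = 12.5% × $520,000.30 = $65,000.04… → penalty = $65,000.04…
Interest: $520,000.30 × ((1 + 0.01)^13 − 1) = $520,000.30 × 0.1380933… = $71,808.5473…
Total = $520,000.30 + $65,000.0375 + $71,808.5473… = $656,808.88

$656,808.88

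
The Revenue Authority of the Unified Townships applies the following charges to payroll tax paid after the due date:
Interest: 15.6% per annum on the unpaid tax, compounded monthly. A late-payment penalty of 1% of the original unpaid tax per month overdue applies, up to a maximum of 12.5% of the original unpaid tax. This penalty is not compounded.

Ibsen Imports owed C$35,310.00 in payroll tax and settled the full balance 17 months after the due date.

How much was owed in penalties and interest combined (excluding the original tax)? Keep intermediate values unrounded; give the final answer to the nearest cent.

C$13,084.06

Penalty (uncapped): 17 × 1% × C$35,310.00 = C$6,002.70; cap = 12.5% × C$35,310.00 = C$4,413.75 → penalty = C$4,413.75
Interest (15.6%/yr ÷ 12 = 1.3%/month): C$35,310.00 × ((1 + 0.013)^17 − 1) = C$8,670.3103…
Penalties + interest = C$4,413.7500 + C$8,670.3103… = C$13,084.06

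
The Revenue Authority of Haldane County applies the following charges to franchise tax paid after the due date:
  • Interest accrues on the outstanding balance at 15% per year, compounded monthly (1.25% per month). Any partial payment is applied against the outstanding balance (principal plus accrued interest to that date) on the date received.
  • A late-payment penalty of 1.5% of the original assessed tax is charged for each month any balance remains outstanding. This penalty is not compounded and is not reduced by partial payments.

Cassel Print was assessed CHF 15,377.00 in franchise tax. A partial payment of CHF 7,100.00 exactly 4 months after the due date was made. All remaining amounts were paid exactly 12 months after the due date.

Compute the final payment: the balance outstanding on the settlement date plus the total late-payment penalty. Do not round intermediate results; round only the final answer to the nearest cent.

CHF 12,774.93

Balance at month 4: CHF 15,377.0000 × (1 + 0.0125)^4 = CHF 16,160.3864…
After CHF 7,100.00 payment: CHF 16,160.3864… − CHF 7,100.00 = CHF 9,060.3864…
Balance at month 12: CHF 9,060.3864… × (1 + 0.0125)^8 = CHF 10,007.0709…
Penalty: 12 × 1.5% × CHF 15,377.00 = CHF 2,767.86
Final settlement = outstanding balance + penalty = CHF 10,007.0709… + CHF 2,767.86 = CHF 12,774.93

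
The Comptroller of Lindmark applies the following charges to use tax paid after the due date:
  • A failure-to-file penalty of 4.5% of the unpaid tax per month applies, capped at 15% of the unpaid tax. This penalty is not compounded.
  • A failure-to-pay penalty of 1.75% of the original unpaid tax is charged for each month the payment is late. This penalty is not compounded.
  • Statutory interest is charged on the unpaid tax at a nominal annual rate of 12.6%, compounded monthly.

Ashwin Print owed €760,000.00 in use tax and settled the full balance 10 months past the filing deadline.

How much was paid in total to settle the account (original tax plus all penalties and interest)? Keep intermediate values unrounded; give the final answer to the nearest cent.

Failure-to-file: 10 × 4.5% × €760,000.00 = €342,000.00, capped at 15% × €760,000.00 = €114,000.00
Failure-to-pay penalty: 10 × 1.75% × €760,000.00 = €133,000.00
Interest (12.6%/yr ÷ 12 = 1.05%/month): €760,000.00 × ((1 + 0.0105)^10 − 1) = €83,678.0900…
Total = €760,000.00 + €247,000.0000 + €83,678.0900… = €1,090,678.09

€1,090,678.09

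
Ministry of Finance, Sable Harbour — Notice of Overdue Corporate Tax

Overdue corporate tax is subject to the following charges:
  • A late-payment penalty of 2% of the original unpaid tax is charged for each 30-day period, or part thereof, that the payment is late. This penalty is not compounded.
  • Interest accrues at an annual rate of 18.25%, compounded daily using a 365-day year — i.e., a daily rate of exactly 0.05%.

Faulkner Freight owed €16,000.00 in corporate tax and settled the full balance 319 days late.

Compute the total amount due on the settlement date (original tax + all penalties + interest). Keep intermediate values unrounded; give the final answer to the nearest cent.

Penalty periods: ⌈319/30⌉ = 11; penalty = 11 × 2% × €16,000.00 = €3,520.00
Interest: €16,000.00 × ((1 + 0.0005)^319 − 1) = €16,000.00 × 0.17287751… = €2,766.0401…
Total = €16,000.00 + €3,520.0000 + €2,766.0401… = €22,286.04

€22,286.04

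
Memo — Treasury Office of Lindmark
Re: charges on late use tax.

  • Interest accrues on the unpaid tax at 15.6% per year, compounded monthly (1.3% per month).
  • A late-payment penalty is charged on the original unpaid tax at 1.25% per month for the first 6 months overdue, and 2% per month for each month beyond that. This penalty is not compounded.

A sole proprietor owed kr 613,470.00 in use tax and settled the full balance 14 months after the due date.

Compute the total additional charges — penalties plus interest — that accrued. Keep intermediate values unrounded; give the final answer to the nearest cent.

kr 265,760.15

Penalty, months 1–6: 6 × 1.25% × kr 613,470.00 = kr 46,010.25
Penalty, months 7–14: 8 × 2% × kr 613,470.00 = kr 98,155.20
Interest: kr 613,470.00 × ((1 + 0.013)^14 − 1) = kr 613,470.00 × 0.1982081… = kr 121,594.6959…
Penalties + interest = kr 144,165.4500 + kr 121,594.6959… = kr 265,760.15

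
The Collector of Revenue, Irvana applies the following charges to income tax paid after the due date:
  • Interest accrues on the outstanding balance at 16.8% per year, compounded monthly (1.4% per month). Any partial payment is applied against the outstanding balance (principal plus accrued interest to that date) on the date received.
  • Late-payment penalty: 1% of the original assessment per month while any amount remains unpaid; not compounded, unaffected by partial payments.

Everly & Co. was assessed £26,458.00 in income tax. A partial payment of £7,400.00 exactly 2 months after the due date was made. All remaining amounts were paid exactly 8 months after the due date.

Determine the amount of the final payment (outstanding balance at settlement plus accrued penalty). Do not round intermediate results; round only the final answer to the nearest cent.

£23,643.51

Balance at month 2: £26,458.0000 × (1 + 0.014)^2 = £27,204.0098…
After £7,400.00 payment: £27,204.0098… − £7,400.00 = £19,804.0098…
Balance at month 8: £19,804.0098… × (1 + 0.014)^6 = £21,526.8687…
Penalty: 8 × 1% × £26,458.00 = £2,116.64
Final settlement = outstanding balance + penalty = £21,526.8687… + £2,116.64 = £23,643.51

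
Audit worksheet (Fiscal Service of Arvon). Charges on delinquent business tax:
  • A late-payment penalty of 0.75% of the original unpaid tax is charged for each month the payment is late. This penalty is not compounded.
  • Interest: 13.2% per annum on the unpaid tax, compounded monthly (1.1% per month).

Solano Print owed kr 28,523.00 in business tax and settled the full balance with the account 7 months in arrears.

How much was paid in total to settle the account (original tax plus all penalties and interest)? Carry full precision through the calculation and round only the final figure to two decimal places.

kr 32,290.55

Late-payment penalty = 0.75% × kr 28,523.00 × 7 mo = kr 1,497.46…
Interest: kr 28,523.00 × ((1 + 0.011)^7 − 1) = kr 28,523.00 × 0.0795881… = kr 2,270.0914…
Total = kr 28,523.00 + kr 1,497.4575 + kr 2,270.0914… = kr 32,290.55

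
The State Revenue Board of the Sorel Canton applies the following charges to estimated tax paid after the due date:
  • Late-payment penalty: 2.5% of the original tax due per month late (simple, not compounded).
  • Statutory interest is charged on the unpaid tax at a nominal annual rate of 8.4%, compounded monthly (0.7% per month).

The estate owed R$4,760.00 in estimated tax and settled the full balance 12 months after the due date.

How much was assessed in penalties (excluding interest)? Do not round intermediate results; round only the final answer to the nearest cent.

Late-payment penalty: 12 × 2.5% × R$4,760.00 = R$1,428.00

R$1,428.00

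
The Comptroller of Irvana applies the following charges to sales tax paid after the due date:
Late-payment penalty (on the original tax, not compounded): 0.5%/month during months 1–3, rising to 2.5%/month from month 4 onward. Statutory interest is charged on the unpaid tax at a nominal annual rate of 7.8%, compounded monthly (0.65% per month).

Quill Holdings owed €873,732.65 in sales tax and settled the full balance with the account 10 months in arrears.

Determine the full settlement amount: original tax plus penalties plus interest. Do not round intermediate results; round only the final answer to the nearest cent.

Penalty, months 1–3: 3 × 0.5% × €873,732.65 = €13,105.99…
Penalty, months 4–10: 7 × 2.5% × €873,732.65 = €152,903.21…
Interest: €873,732.65 × ((1 + 0.0065)^10 − 1) = €873,732.65 × 0.0669346… = €58,482.9304…
Total = €873,732.65 + €166,009.2035 + €58,482.9304… = €1,098,224.78

€1,098,224.78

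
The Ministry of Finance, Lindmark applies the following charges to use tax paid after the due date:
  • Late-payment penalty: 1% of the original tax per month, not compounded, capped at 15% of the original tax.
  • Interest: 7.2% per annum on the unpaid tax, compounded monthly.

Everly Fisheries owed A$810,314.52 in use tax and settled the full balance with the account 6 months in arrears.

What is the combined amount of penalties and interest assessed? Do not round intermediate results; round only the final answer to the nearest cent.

A$78,231.28

Penalty: 6 × 1% × A$810,314.52 = A$48,618.87… (below the 15% cap of A$121,547.18…)
Interest (7.2%/yr ÷ 12 = 0.6%/month): A$810,314.52 × ((1 + 0.006)^6 − 1) = A$29,612.4089…
Penalties + interest = A$48,618.8712 + A$29,612.4089… = A$78,231.28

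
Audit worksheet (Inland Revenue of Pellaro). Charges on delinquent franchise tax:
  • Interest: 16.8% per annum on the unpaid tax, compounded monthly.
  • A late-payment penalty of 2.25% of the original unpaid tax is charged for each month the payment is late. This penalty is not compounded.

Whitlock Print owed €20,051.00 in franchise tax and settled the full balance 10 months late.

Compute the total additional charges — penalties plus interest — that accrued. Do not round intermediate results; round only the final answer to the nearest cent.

Late-payment penalty = 2.25% × €20,051.00 × 10 mo = €4,511.48…
Interest (16.8%/yr ÷ 12 = 1.4%/month): €20,051.00 × ((1 + 0.014)^10 − 1) = €2,990.7567…
Penalties + interest = €4,511.4750 + €2,990.7567… = €7,502.23

€7,502.23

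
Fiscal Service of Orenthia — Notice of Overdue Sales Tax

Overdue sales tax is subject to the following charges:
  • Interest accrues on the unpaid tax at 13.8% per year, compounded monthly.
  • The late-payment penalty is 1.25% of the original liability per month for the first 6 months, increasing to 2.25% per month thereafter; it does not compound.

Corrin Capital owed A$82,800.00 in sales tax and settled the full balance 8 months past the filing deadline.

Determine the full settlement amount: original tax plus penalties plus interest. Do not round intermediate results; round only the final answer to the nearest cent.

A$100,667.36

Penalty, months 1–6: 6 × 1.25% × A$82,800.00 = A$6,210.00
Penalty, months 7–8: 2 × 2.25% × A$82,800.00 = A$3,726.00
Interest (13.8%/yr ÷ 12 = 1.15%/month): A$82,800.00 × ((1 + 0.0115)^8 − 1) = A$7,931.3627…
Total = A$82,800.00 + A$9,936.0000 + A$7,931.3627… = A$100,667.36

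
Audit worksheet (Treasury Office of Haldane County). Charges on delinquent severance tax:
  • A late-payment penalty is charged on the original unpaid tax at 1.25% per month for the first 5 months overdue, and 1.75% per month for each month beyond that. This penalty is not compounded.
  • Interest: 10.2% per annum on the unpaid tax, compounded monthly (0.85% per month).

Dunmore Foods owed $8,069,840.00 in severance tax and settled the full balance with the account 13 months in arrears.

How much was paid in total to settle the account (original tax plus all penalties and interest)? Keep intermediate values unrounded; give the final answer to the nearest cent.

Penalty, months 1–5: 5 × 1.25% × $8,069,840.00 = $504,365.00
Penalty, months 6–13: 8 × 1.75% × $8,069,840.00 = $1,129,777.60
Interest: $8,069,840.00 × ((1 + 0.0085)^13 − 1) = $8,069,840.00 × 0.1163149… = $938,642.8735…
Total = $8,069,840.00 + $1,634,142.6000 + $938,642.8735… = $10,642,625.47

$10,642,625.47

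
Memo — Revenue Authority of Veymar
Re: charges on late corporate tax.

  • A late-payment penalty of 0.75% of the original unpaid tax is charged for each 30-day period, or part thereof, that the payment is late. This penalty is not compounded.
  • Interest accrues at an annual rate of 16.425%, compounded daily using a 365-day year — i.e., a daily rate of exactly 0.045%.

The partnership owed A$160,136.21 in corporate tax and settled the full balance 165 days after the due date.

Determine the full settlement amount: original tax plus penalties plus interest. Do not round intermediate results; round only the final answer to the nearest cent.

Penalty periods: ⌈165/30⌉ = 6; penalty = 6 × 0.75% × A$160,136.21 = A$7,206.13…
Interest: A$160,136.21 × ((1 + 0.00045)^165 − 1) = A$160,136.21 × 0.07705805… = A$12,339.7845…
Total = A$160,136.21 + A$7,206.1295… + A$12,339.7845… = A$179,682.12

A$179,682.12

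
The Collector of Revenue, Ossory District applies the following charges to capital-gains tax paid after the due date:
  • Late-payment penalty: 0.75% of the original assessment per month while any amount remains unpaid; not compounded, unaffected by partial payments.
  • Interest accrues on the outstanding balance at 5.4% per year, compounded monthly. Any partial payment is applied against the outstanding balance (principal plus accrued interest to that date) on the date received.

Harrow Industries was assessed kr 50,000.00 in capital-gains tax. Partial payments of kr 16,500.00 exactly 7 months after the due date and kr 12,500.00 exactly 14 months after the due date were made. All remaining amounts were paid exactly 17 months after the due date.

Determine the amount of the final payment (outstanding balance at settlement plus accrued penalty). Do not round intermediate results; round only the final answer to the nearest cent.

Monthly rate = 5.4% ÷ 12 = 0.45%
Balance at month 7: kr 50,000.0000 × (1 + 0.0045)^7 = kr 51,596.4227…
After kr 16,500.00 payment: kr 51,596.4227… − kr 16,500.00 = kr 35,096.4227…
Balance at month 14: kr 35,096.4227… × (1 + 0.0045)^7 = kr 36,216.9972…
After kr 12,500.00 payment: kr 36,216.9972… − kr 12,500.00 = kr 23,716.9972…
Balance at month 17: kr 23,716.9972… × (1 + 0.0045)^3 = kr 24,038.6196…
Penalty: 17 × 0.75% × kr 50,000.00 = kr 6,375.00
Final settlement = outstanding balance + penalty = kr 24,038.6196… + kr 6,375.00 = kr 30,413.62

kr 30,413.62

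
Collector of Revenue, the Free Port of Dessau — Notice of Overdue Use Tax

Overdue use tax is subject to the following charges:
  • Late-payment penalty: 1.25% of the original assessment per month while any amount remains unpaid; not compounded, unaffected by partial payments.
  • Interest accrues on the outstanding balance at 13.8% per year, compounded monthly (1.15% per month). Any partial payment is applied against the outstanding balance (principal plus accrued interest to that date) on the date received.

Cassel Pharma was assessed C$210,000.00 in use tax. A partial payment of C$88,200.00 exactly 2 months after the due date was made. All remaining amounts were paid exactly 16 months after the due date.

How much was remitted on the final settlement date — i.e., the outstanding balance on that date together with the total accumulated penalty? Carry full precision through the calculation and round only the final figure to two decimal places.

Balance at month 2: C$210,000.0000 × (1 + 0.0115)^2 = C$214,857.7725
After C$88,200.00 payment: C$214,857.7725 − C$88,200.00 = C$126,657.7725
Balance at month 16: C$126,657.7725 × (1 + 0.0115)^14 = C$148,646.3554…
Penalty: 16 × 1.25% × C$210,000.00 = C$42,000.00
Final settlement = outstanding balance + penalty = C$148,646.3554… + C$42,000.00 = C$190,646.36

C$190,646.36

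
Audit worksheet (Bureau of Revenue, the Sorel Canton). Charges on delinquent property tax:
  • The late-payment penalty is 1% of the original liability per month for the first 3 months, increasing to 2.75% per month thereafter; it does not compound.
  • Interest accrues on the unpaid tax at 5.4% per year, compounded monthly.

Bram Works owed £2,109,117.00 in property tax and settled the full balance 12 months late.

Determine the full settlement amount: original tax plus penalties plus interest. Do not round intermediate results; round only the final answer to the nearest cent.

£2,811,150.83

Penalty, months 1–3: 3 × 1% × £2,109,117.00 = £63,273.51
Penalty, months 4–12: 9 × 2.75% × £2,109,117.00 = £522,006.46…
Interest (5.4%/yr ÷ 12 = 0.45%/month): £2,109,117.00 × ((1 + 0.0045)^12 − 1) = £116,753.8666…
Total = £2,109,117.00 + £585,279.9675 + £116,753.8666… = £2,811,150.83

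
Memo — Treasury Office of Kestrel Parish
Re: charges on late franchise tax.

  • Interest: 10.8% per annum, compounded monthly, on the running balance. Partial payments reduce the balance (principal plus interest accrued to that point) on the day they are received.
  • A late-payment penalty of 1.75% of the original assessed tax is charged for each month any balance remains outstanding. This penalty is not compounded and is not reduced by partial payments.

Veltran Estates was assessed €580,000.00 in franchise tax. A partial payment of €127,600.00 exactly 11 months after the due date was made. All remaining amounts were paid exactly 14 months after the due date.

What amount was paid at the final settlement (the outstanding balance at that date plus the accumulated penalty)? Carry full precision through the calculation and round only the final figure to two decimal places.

Monthly rate = 10.8% ÷ 12 = 0.9%
Balance at month 11: €580,000.0000 × (1 + 0.009)^11 = €640,074.9370…
After €127,600.00 payment: €640,074.9370… − €127,600.00 = €512,474.9370…
Balance at month 14: €512,474.9370… × (1 + 0.009)^3 = €526,436.6653…
Penalty: 14 × 1.75% × €580,000.00 = €142,100.00
Final settlement = outstanding balance + penalty = €526,436.6653… + €142,100.00 = €668,536.67

€668,536.67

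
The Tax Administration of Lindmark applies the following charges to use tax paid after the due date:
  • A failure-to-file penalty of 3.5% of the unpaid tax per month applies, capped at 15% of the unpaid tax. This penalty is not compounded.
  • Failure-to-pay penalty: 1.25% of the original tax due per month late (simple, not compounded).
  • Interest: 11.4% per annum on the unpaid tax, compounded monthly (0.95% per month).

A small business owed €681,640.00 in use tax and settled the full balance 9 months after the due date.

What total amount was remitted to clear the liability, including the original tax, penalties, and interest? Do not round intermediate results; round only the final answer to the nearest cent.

€921,115.17

Failure-to-file: 9 × 3.5% × €681,640.00 = €214,716.60, capped at 15% × €681,640.00 = €102,246.00
Failure-to-pay penalty: 9 × 1.25% × €681,640.00 = €76,684.50
Interest: €681,640.00 × ((1 + 0.0095)^9 − 1) = €681,640.00 × 0.0888221… = €60,544.6660…
Total = €681,640.00 + €178,930.5000 + €60,544.6660… = €921,115.17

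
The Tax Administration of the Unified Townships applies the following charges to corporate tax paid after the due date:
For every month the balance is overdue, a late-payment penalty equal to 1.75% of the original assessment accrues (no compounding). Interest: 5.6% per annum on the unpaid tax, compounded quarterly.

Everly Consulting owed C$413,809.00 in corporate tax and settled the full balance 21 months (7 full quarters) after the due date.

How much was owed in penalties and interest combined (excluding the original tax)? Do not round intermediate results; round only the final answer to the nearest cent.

Late-payment penalty = 1.75% × C$413,809.00 × 21 mo = C$152,074.81…
Interest (5.6%/yr ÷ 4 = 1.4%/quarter): C$413,809.00 × ((1 + 0.014)^7 − 1) = C$42,296.8231…
Penalties + interest = C$152,074.8075 + C$42,296.8231… = C$194,371.63

C$194,371.63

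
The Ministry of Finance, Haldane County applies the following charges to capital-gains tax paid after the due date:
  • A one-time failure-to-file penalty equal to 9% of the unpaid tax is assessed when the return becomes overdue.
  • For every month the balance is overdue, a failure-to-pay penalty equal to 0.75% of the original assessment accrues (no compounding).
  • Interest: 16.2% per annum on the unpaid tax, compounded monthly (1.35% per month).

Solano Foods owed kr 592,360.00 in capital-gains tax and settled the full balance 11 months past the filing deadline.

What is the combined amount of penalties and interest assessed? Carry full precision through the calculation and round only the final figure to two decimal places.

kr 196,332.32

Failure-to-file penalty: 9% × kr 592,360.00 = kr 53,312.40
Failure-to-pay penalty: 11 × 0.75% × kr 592,360.00 = kr 48,869.70
Interest: kr 592,360.00 × ((1 + 0.0135)^11 − 1) = kr 592,360.00 × 0.1589409… = kr 94,150.2214…
Penalties + interest = kr 102,182.1000 + kr 94,150.2214… = kr 196,332.32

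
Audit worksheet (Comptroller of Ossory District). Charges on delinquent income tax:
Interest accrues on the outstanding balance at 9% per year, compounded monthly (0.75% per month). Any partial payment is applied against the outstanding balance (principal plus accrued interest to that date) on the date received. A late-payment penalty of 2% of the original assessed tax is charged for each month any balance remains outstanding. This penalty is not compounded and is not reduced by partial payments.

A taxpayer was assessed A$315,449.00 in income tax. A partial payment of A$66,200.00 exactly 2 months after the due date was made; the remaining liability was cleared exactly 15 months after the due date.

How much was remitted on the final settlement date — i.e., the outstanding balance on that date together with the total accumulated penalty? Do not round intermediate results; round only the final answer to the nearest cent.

A$374,543.68

Balance at month 2: A$315,449.0000 × (1 + 0.0075)^2 = A$320,198.4790…
After A$66,200.00 payment: A$320,198.4790… − A$66,200.00 = A$253,998.4790…
Balance at month 15: A$253,998.4790… × (1 + 0.0075)^13 = A$279,908.9780…
Penalty: 15 × 2% × A$315,449.00 = A$94,634.70
Final settlement = outstanding balance + penalty = A$279,908.9780… + A$94,634.70 = A$374,543.68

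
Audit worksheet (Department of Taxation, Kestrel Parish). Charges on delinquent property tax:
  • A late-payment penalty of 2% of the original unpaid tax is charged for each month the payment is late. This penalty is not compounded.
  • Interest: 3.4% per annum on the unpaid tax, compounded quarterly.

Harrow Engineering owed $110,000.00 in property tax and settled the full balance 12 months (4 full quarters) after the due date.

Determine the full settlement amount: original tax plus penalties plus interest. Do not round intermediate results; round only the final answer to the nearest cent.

$140,187.96

Late-payment penalty: 12 × 2% × $110,000.00 = $26,400.00
Interest (3.4%/yr ÷ 4 = 0.85%/quarter): $110,000.00 × ((1 + 0.0085)^4 − 1) = $3,787.9558…
Total = $110,000.00 + $26,400.0000 + $3,787.9558… = $140,187.96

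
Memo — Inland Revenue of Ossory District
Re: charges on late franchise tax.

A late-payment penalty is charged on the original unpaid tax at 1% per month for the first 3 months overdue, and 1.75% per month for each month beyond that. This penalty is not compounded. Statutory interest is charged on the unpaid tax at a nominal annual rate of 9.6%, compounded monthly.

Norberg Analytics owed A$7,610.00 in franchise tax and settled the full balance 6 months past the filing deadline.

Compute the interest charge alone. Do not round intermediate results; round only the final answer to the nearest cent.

Interest (9.6%/yr ÷ 12 = 0.8%/month): A$7,610.00 × ((1 + 0.008)^6 − 1) = A$372.6640…

A$372.66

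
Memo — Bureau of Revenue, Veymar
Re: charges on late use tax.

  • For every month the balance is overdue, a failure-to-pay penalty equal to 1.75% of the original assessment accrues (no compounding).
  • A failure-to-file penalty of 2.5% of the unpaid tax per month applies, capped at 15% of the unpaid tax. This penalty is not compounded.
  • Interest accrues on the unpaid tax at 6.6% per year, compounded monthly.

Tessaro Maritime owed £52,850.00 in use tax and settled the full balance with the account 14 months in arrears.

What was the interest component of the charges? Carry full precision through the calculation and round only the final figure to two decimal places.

£4,218.18

Interest (6.6%/yr ÷ 12 = 0.55%/month): £52,850.00 × ((1 + 0.0055)^14 − 1) = £4,218.1824…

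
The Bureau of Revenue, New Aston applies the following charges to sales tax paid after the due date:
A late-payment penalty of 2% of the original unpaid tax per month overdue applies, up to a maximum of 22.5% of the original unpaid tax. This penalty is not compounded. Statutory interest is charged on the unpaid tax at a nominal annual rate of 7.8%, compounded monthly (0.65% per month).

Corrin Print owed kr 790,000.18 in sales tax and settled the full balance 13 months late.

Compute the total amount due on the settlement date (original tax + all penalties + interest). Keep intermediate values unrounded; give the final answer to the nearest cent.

Penalty (uncapped): 13 × 2% × kr 790,000.18 = kr 205,400.05…; cap = 22.5% × kr 790,000.18 = kr 177,750.04… → penalty = kr 177,750.04…
Interest: kr 790,000.18 × ((1 + 0.0065)^13 − 1) = kr 790,000.18 × 0.0878753… = kr 69,421.5298…
Total = kr 790,000.18 + kr 177,750.0405 + kr 69,421.5298… = kr 1,037,171.75

kr 1,037,171.75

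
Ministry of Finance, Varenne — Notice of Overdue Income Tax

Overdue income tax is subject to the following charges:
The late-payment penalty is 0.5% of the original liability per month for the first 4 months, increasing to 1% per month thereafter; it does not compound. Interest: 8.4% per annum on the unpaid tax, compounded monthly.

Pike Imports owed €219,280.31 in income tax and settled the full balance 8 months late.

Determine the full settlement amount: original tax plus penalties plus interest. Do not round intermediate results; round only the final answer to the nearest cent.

€245,021.93

Penalty, months 1–4: 4 × 0.5% × €219,280.31 = €4,385.61…
Penalty, months 5–8: 4 × 1% × €219,280.31 = €8,771.21…
Interest (8.4%/yr ÷ 12 = 0.7%/month): €219,280.31 × ((1 + 0.007)^8 − 1) = €12,584.7989…
Total = €219,280.31 + €13,156.8186 + €12,584.7989… = €245,021.93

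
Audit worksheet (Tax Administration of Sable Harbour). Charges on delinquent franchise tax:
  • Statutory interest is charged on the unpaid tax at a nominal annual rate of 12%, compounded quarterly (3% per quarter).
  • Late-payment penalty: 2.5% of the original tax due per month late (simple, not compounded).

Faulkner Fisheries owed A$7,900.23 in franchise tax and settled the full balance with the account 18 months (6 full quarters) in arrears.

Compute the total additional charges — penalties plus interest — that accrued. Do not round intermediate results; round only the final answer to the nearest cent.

A$5,088.16

Late-payment penalty = 2.5% × A$7,900.23 × 18 mo = A$3,555.10…
Interest: A$7,900.23 × ((1 + 0.03)^6 − 1) = A$7,900.23 × 0.1940523… = A$1,533.0578…
Penalties + interest = A$3,555.1035 + A$1,533.0578… = A$5,088.16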